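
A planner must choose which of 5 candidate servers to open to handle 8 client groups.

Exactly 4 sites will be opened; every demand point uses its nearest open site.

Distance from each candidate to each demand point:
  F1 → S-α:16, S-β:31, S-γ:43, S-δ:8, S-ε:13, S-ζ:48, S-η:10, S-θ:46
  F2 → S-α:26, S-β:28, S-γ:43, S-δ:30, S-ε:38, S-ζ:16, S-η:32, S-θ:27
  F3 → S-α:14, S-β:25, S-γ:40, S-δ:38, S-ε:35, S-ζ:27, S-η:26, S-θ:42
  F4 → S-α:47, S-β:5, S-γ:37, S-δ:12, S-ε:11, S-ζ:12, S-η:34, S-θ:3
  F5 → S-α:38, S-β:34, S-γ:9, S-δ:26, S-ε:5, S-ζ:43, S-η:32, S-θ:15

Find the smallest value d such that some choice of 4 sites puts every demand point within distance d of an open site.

Open {F1, F3, F4, F5}.
  Farthest demand point is S-α at distance 14 (to F3); all others are ≤ 14.
With {F1, F2, F4, F5} the worst case is 16.
With {F1, F2, F3, F5} the worst case is 25.
No size-4 selection achieves below 14.

14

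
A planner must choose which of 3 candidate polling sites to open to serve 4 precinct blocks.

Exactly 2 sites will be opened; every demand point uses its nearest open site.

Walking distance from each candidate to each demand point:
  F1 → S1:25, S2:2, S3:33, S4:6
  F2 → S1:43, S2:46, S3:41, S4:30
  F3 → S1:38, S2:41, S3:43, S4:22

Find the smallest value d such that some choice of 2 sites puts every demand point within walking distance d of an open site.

Open {F1, F2}.
  Farthest demand point is S3 at walking distance 33 (to F1); all others are ≤ 33.
With {F1, F3} the worst case is 33.
With {F2, F3} the worst case is 41.
No size-2 selection achieves below 33.

33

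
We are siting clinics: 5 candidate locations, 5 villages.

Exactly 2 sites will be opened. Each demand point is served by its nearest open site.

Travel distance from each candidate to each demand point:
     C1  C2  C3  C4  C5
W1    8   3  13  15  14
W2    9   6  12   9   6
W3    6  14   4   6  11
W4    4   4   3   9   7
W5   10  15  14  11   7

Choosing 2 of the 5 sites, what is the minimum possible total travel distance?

24

Open {W3, W4}.
  C1→W4 4, C2→W4 4, C3→W4 3, C4→W3 6, C5→W4 7  ⇒ total 24.
Compare {W1, W4}: total 26.
Compare {W2, W4}: total 26.
No size-2 selection does better; minimum is 24.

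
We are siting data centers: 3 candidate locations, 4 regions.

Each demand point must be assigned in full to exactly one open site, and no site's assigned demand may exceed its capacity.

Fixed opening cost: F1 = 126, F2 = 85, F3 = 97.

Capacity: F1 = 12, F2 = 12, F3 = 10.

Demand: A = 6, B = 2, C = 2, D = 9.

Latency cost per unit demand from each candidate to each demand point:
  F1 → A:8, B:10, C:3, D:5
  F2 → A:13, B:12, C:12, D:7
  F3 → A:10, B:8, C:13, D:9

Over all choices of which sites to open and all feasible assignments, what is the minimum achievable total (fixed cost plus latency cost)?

345

Open {F2, F3}; cheapest assignment that respects the capacities:
  F2 (cap 12, load 11): C, D — cost 2×12 + 9×7 = 87
  F3 (cap 10, load 8): A, B — cost 6×10 + 2×8 = 76
  Shipping 163, fixed 182 → total 345.
  Any other capacity-feasible assignment to {F2, F3} ships for at least 163.
Compare {F1, F2}: its best feasible assignment gives total 348.
Compare {F1, F3}: its best feasible assignment gives total 350.
Every other set of open sites that can feasibly serve all demand totals ≥ 348 even under its best assignment. Minimum: 345.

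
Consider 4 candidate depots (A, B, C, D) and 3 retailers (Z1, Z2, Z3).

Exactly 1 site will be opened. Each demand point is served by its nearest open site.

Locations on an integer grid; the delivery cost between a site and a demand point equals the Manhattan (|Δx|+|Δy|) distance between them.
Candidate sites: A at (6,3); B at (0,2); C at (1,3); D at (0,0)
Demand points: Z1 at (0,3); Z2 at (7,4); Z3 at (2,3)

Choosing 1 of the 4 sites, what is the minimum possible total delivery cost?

Open {C}.
  Z1→C 1, Z2→C 7, Z3→C 1  ⇒ total 9.
Compare {A}: total 12.
Compare {B}: total 13.
No size-1 selection does better; minimum is 9.

9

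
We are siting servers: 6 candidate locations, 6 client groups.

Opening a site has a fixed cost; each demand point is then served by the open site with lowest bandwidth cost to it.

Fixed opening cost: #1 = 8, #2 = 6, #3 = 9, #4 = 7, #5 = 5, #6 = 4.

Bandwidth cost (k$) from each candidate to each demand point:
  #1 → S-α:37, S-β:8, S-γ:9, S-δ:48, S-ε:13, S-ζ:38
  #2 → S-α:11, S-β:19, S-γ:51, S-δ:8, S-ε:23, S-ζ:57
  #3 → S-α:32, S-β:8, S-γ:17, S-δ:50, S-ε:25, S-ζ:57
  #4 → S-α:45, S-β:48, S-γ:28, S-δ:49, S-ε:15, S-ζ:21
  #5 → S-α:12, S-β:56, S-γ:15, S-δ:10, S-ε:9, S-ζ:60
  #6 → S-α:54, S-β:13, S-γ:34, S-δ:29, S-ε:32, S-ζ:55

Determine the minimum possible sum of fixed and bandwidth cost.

Open {#1, #4, #5}: assign each demand point to its cheapest open site.
  S-α→#5 12, S-β→#1 8, S-γ→#1 9, S-δ→#5 10, S-ε→#5 9, S-ζ→#4 21
  bandwidth cost 69, fixed 20 → total 89.
Compare {#1, #2, #4}: bandwidth cost 70 + fixed 21 = 91.
Compare {#1, #2, #4, #5}: bandwidth cost 66 + fixed 26 = 92.
Compare {#1, #4, #5, #6}: bandwidth cost 69 + fixed 24 = 93.
All other subsets cost ≥ 91. Minimum total cost: 89.

89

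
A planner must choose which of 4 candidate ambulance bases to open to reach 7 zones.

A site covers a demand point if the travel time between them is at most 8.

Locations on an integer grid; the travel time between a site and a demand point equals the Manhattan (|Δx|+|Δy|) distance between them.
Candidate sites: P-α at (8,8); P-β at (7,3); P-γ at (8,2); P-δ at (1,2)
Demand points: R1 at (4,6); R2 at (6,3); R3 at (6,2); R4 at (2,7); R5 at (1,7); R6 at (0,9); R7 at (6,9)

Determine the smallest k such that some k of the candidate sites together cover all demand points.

2

Coverage sets (demand points within 8 of each site):
  P-α: {R1, R2, R3, R4, R5, R7}
  P-β: {R1, R2, R3, R7}
  P-γ: {R1, R2, R3}
  P-δ: {R1, R2, R3, R4, R5, R6}
No single site covers all 7 demand points.
But {P-α, P-δ} covers everything, so the minimum is 2.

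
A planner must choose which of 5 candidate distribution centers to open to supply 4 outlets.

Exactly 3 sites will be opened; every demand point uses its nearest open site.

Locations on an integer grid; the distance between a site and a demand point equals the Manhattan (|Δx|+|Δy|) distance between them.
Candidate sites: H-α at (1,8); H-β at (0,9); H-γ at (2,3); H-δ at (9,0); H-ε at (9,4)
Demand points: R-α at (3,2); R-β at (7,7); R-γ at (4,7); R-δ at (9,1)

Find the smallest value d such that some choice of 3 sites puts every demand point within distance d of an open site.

5

Open {H-α, H-γ, H-ε}.
  Farthest demand point is R-β at distance 5 (to H-ε); all others are ≤ 5.
With {H-β, H-γ, H-ε} the worst case is 6.
With {H-γ, H-δ, H-ε} the worst case is 6.
No size-3 selection achieves below 5.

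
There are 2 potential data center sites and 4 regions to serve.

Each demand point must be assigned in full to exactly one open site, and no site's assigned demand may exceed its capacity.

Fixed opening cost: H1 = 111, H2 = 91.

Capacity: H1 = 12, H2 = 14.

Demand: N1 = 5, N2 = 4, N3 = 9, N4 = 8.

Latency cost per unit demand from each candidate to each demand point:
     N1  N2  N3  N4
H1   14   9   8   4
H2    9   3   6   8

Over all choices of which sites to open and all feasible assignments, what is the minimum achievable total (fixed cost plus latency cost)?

369

Open {H1, H2}; cheapest assignment that respects the capacities:
  H1 (cap 12, load 12): N2, N4 — cost 4×9 + 8×4 = 68
  H2 (cap 14, load 14): N1, N3 — cost 5×9 + 9×6 = 99
  Shipping 167, fixed 202 → total 369.
  Any other capacity-feasible assignment to {H1, H2} ships for at least 167.
Total demand is 26 and no other set of sites has combined capacity ≥ 26, so {H1, H2} is the only feasible choice of open sites. Minimum: 369.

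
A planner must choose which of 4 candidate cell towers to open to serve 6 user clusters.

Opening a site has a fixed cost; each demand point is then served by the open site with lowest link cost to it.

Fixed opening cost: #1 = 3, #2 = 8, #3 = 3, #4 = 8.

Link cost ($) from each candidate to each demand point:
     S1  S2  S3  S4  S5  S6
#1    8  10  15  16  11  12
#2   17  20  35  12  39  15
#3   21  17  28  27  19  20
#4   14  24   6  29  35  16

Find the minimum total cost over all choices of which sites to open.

74

Open {#1, #4}: assign each demand point to its cheapest open site.
  S1→#1 8, S2→#1 10, S3→#4 6, S4→#1 16, S5→#1 11, S6→#1 12
  link cost 63, fixed 11 → total 74.
Compare {#1}: link cost 72 + fixed 3 = 75.
Compare {#1, #3, #4}: link cost 63 + fixed 14 = 77.
Compare {#1, #3}: link cost 72 + fixed 6 = 78.
All other subsets cost ≥ 75. Minimum total cost: 74.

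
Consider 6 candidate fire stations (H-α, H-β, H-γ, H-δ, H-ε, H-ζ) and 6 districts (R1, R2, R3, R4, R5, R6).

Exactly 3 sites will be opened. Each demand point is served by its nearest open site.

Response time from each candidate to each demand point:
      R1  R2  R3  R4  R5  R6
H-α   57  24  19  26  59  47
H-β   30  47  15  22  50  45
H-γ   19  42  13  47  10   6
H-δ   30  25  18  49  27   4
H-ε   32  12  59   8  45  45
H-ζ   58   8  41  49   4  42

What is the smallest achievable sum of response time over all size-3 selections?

58

Open {H-γ, H-ε, H-ζ}.
  R1→H-γ 19, R2→H-ζ 8, R3→H-γ 13, R4→H-ε 8, R5→H-ζ 4, R6→H-γ 6  ⇒ total 58.
Compare {H-γ, H-δ, H-ε}: total 66.
Compare {H-α, H-γ, H-ε}: total 68.
No size-3 selection does better; minimum is 58.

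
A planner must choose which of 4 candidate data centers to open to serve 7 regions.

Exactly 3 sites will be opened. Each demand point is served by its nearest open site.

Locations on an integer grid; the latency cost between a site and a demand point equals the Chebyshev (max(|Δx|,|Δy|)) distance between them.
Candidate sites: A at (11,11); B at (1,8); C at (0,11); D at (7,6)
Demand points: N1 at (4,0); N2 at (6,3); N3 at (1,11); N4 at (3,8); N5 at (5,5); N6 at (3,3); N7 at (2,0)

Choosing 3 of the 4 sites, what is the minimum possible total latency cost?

24

Open {B, C, D}.
  N1→D 6, N2→D 3, N3→C 1, N4→B 2, N5→D 2, N6→D 4, N7→D 6  ⇒ total 24.
Compare {A, C, D}: total 25.
Compare {A, B, D}: total 26.
No size-3 selection does better; minimum is 24.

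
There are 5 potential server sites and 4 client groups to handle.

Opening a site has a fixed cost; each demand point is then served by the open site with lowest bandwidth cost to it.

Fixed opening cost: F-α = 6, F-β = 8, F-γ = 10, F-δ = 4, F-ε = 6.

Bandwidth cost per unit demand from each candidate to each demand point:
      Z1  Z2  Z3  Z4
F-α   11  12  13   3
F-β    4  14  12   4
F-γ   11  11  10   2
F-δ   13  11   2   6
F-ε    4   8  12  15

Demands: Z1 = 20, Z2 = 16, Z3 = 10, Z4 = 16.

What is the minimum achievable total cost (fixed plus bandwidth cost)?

Open {F-γ, F-δ, F-ε}: assign each demand point to its cheapest open site.
  Z1→F-ε 20×4=80, Z2→F-ε 16×8=128, Z3→F-δ 10×2=20, Z4→F-γ 16×2=32
  bandwidth cost 260, fixed 20 → total 280.
Compare {F-α, F-γ, F-δ, F-ε}: bandwidth cost 260 + fixed 26 = 286.
Compare {F-β, F-γ, F-δ, F-ε}: bandwidth cost 260 + fixed 28 = 288.
Compare {F-α, F-δ, F-ε}: bandwidth cost 276 + fixed 16 = 292.
All other subsets cost ≥ 286. Minimum total cost: 280.

280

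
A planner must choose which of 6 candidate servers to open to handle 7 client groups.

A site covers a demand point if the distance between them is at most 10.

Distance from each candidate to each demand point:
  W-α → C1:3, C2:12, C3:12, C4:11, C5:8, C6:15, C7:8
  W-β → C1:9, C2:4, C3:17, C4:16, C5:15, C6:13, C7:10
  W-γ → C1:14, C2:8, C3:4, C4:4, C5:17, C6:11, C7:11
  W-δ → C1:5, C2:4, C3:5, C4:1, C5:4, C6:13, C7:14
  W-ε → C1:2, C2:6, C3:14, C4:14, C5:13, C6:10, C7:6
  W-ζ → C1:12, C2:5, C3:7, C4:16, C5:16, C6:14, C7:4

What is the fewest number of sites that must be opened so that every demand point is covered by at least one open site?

Coverage sets (demand points within 10 of each site):
  W-α: {C1, C5, C7}
  W-β: {C1, C2, C7}
  W-γ: {C2, C3, C4}
  W-δ: {C1, C2, C3, C4, C5}
  W-ε: {C1, C2, C6, C7}
  W-ζ: {C2, C3, C7}
No single site covers all 7 demand points.
But {W-δ, W-ε} covers everything, so the minimum is 2.

2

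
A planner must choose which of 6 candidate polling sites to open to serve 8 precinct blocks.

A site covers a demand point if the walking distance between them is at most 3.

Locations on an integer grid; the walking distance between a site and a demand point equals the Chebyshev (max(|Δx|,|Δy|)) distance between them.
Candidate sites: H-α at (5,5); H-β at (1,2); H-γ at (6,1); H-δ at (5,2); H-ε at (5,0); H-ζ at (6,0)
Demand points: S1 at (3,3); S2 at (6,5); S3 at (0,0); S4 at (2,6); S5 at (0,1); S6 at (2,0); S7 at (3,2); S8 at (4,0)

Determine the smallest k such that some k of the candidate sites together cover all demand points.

2

Coverage sets (demand points within 3 of each site):
  H-α: {S1, S2, S4, S7}
  H-β: {S1, S3, S5, S6, S7, S8}
  H-γ: {S1, S7, S8}
  H-δ: {S1, S2, S6, S7, S8}
  H-ε: {S1, S6, S7, S8}
  H-ζ: {S1, S7, S8}
No single site covers all 8 demand points.
But {H-α, H-β} covers everything, so the minimum is 2.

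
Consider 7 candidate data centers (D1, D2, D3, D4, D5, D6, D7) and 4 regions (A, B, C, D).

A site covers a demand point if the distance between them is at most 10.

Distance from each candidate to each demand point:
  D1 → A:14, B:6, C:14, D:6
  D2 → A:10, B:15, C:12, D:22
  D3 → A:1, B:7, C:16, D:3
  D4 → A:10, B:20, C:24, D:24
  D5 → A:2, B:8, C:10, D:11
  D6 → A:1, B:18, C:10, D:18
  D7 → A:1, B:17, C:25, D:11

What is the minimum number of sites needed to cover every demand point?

2

Coverage sets (demand points within 10 of each site):
  D1: {B, D}
  D2: {A}
  D3: {A, B, D}
  D4: {A}
  D5: {A, B, C}
  D6: {A, C}
  D7: {A}
No single site covers all 4 demand points.
But {D1, D5} covers everything, so the minimum is 2.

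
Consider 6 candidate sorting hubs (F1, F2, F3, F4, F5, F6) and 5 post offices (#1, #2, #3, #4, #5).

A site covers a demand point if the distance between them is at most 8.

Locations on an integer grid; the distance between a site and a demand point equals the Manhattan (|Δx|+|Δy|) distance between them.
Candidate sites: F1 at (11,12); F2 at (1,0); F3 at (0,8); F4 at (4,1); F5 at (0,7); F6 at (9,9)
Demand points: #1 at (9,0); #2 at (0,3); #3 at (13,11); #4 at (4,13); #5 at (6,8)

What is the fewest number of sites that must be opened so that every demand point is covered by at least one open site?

3

Coverage sets (demand points within 8 of each site):
  F1: {#3, #4}
  F2: {#1, #2}
  F3: {#2, #5}
  F4: {#1, #2}
  F5: {#2, #5}
  F6: {#3, #5}
No 2 sites suffice: every size-2 union leaves at least one demand point uncovered.
But {F1, F2, F3} covers everything, so the minimum is 3.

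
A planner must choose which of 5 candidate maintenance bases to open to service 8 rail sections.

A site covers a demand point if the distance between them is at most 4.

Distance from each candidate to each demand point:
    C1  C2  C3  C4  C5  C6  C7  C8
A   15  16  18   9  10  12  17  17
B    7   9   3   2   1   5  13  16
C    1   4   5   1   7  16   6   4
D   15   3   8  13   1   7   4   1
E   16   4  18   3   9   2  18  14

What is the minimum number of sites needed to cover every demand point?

4

Coverage sets (demand points within 4 of each site):
  A: {}
  B: {C3, C4, C5}
  C: {C1, C2, C4, C8}
  D: {C2, C5, C7, C8}
  E: {C2, C4, C6}
No 3 sites suffice: every size-3 union leaves at least one demand point uncovered.
But {B, C, D, E} covers everything, so the minimum is 4.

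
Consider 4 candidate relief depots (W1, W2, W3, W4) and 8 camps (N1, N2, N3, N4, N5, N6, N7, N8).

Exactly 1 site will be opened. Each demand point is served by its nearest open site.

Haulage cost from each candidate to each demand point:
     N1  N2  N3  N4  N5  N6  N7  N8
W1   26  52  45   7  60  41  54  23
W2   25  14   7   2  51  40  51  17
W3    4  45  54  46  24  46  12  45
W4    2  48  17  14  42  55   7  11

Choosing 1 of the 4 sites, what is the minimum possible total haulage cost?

Open {W4}.
  N1→W4 2, N2→W4 48, N3→W4 17, N4→W4 14, N5→W4 42, N6→W4 55, N7→W4 7, N8→W4 11  ⇒ total 196.
Compare {W2}: total 207.
Compare {W3}: total 276.
No size-1 selection does better; minimum is 196.

196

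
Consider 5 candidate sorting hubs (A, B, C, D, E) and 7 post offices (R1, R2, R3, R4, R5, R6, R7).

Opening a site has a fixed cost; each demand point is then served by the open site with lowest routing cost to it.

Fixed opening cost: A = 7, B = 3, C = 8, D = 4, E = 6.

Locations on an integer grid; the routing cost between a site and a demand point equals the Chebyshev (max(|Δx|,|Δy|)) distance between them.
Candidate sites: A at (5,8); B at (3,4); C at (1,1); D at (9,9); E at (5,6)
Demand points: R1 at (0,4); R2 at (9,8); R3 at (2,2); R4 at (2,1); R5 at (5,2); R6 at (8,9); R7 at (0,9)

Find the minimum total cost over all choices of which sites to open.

24

Open {B, D}: assign each demand point to its cheapest open site.
  R1→B 3, R2→D 1, R3→B 2, R4→B 3, R5→B 2, R6→D 1, R7→B 5
  routing cost 17, fixed 7 → total 24.
Compare {B}: routing cost 26 + fixed 3 = 29.
Compare {B, C, D}: routing cost 14 + fixed 15 = 29.
Compare {B, D, E}: routing cost 17 + fixed 13 = 30.
All other subsets cost ≥ 29. Minimum total cost: 24.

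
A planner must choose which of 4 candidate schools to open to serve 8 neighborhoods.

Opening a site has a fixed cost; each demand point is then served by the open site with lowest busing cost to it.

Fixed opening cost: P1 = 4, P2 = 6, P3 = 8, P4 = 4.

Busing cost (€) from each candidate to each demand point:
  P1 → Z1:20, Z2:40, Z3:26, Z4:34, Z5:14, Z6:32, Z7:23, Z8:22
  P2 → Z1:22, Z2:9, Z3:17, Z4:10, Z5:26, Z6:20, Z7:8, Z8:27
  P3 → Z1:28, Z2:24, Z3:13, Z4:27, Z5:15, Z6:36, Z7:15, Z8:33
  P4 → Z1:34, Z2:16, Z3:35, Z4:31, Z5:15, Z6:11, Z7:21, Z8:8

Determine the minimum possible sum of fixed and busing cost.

110

Open {P2, P4}: assign each demand point to its cheapest open site.
  Z1→P2 22, Z2→P2 9, Z3→P2 17, Z4→P2 10, Z5→P4 15, Z6→P4 11, Z7→P2 8, Z8→P4 8
  busing cost 100, fixed 10 → total 110.
Compare {P1, P2, P4}: busing cost 97 + fixed 14 = 111.
Compare {P2, P3, P4}: busing cost 96 + fixed 18 = 114.
Compare {P1, P2, P3, P4}: busing cost 93 + fixed 22 = 115.
All other subsets cost ≥ 111. Minimum total cost: 110.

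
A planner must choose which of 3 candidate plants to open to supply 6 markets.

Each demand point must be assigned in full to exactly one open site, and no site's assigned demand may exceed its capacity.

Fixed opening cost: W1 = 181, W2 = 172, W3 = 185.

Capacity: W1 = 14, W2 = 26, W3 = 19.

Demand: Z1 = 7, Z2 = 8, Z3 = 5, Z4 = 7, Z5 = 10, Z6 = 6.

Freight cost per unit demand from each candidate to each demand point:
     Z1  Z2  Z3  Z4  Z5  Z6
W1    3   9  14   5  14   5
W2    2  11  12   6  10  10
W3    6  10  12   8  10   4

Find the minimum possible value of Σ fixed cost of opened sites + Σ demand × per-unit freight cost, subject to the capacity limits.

Open {W2, W3}; cheapest assignment that respects the capacities:
  W2 (cap 26, load 24): Z1, Z4, Z5 — cost 7×2 + 7×6 + 10×10 = 156
  W3 (cap 19, load 19): Z2, Z3, Z6 — cost 8×10 + 5×12 + 6×4 = 164
  Shipping 320, fixed 357 → total 677.
  Any other capacity-feasible assignment to {W2, W3} ships for at least 320.
Compare {W1, W2, W3}: its best feasible assignment gives total 850.
Every other set of open sites that can feasibly serve all demand totals ≥ 850 even under its best assignment. Minimum: 677.

677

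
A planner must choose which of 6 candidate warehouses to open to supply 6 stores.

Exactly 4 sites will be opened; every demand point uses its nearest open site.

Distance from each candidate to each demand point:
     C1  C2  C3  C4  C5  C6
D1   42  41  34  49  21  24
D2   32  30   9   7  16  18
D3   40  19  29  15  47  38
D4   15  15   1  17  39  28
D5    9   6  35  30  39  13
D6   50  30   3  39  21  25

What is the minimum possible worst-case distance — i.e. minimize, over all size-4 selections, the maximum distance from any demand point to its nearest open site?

Open {D1, D2, D3, D5}.
  Farthest demand point is C5 at distance 16 (to D2); all others are ≤ 16.
With {D1, D2, D4, D5} the worst case is 16.
With {D1, D2, D5, D6} the worst case is 16.
No size-4 selection achieves below 16.

16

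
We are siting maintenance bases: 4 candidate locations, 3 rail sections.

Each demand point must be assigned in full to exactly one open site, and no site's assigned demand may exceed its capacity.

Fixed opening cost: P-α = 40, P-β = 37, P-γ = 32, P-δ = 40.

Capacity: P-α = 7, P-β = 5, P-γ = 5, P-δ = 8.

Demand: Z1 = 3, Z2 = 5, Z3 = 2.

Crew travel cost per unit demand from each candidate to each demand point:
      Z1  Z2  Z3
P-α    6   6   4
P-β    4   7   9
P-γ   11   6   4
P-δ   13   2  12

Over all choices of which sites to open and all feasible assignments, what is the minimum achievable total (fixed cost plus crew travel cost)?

Open {P-α, P-δ}; cheapest assignment that respects the capacities:
  P-α (cap 7, load 5): Z1, Z3 — cost 3×6 + 2×4 = 26
  P-δ (cap 8, load 5): Z2 — cost 5×2 = 10
  Shipping 36, fixed 80 → total 116.
  Any other capacity-feasible assignment to {P-α, P-δ} ships for at least 36.
Compare {P-β, P-δ}: its best feasible assignment gives total 117.
Compare {P-γ, P-δ}: its best feasible assignment gives total 123.
Every other set of open sites that can feasibly serve all demand totals ≥ 117 even under its best assignment. Minimum: 116.

116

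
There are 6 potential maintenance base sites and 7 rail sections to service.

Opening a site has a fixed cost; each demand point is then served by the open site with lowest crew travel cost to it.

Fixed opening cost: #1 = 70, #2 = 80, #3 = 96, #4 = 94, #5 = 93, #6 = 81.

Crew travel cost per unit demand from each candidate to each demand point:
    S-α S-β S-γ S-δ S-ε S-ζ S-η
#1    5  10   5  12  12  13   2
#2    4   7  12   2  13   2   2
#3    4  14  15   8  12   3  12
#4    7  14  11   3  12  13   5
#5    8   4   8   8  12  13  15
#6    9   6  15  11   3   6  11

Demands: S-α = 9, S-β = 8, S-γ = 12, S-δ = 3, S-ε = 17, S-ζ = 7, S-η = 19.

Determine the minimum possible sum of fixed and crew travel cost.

Open {#1, #6}: assign each demand point to its cheapest open site.
  S-α→#1 9×5=45, S-β→#6 8×6=48, S-γ→#1 12×5=60, S-δ→#6 3×11=33, S-ε→#6 17×3=51, S-ζ→#6 7×6=42, S-η→#1 19×2=38
  crew travel cost 317, fixed 151 → total 468.
Compare {#1, #2, #6}: crew travel cost 253 + fixed 231 = 484.
Compare {#2, #6}: crew travel cost 337 + fixed 161 = 498.
Compare {#1, #3, #6}: crew travel cost 278 + fixed 247 = 525.
All other subsets cost ≥ 484. Minimum total cost: 468.

468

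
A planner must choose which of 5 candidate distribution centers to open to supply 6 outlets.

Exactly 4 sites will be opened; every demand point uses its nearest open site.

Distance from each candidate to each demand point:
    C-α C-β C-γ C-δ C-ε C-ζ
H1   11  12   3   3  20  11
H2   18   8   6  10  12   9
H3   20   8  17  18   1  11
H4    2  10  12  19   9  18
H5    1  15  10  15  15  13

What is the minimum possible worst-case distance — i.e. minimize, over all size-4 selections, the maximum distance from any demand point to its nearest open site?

Open {H1, H2, H3, H4}.
  Farthest demand point is C-ζ at distance 9 (to H2); all others are ≤ 9.
With {H1, H2, H3, H5} the worst case is 9.
With {H1, H2, H4, H5} the worst case is 9.
No size-4 selection achieves below 9.

9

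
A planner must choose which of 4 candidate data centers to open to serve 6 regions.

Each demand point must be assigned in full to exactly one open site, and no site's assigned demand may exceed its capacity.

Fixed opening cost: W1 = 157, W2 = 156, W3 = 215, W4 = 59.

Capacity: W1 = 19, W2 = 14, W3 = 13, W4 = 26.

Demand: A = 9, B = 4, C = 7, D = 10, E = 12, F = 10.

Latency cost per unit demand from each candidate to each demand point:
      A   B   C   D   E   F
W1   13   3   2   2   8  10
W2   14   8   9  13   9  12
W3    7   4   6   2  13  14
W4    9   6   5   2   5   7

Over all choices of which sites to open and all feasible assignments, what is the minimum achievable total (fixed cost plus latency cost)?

674

Open {W1, W3, W4}; cheapest assignment that respects the capacities:
  W1 (cap 19, load 17): C, D — cost 7×2 + 10×2 = 34
  W3 (cap 13, load 13): A, B — cost 9×7 + 4×4 = 79
  W4 (cap 26, load 22): E, F — cost 12×5 + 10×7 = 130
  Shipping 243, fixed 431 → total 674.
  Any other capacity-feasible assignment to {W1, W3, W4} ships for at least 243.
Compare {W1, W2, W4}: its best feasible assignment gives total 686.
Compare {W1, W2, W3, W4}: its best feasible assignment gives total 830.
Every other set of open sites that can feasibly serve all demand totals ≥ 686 even under its best assignment. Minimum: 674.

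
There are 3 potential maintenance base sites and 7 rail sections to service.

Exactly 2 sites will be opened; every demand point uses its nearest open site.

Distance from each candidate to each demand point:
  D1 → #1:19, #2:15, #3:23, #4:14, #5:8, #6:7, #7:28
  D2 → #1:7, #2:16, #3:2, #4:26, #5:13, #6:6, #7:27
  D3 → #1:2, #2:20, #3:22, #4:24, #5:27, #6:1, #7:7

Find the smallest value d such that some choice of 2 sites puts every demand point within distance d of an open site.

22

Open {D1, D3}.
  Farthest demand point is #3 at distance 22 (to D3); all others are ≤ 22.
With {D2, D3} the worst case is 24.
With {D1, D2} the worst case is 27.
No size-2 selection achieves below 22.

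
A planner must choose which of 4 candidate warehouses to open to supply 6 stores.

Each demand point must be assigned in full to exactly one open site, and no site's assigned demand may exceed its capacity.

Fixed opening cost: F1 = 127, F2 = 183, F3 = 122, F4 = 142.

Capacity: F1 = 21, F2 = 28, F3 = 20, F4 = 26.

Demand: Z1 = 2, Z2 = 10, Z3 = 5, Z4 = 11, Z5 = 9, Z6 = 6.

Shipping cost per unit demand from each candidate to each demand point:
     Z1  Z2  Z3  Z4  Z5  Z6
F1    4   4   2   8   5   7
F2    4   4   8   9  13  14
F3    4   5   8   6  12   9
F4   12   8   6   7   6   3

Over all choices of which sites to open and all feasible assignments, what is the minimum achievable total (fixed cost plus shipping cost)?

Open {F1, F4}; cheapest assignment that respects the capacities:
  F1 (cap 21, load 17): Z1, Z2, Z3 — cost 2×4 + 10×4 + 5×2 = 58
  F4 (cap 26, load 26): Z4, Z5, Z6 — cost 11×7 + 9×6 + 6×3 = 149
  Shipping 207, fixed 269 → total 476.
  Any other capacity-feasible assignment to {F1, F4} ships for at least 207.
Compare {F3, F4}: its best feasible assignment gives total 511.
Compare {F1, F2}: its best feasible assignment gives total 554.
Every other set of open sites that can feasibly serve all demand totals ≥ 511 even under its best assignment. Minimum: 476.

476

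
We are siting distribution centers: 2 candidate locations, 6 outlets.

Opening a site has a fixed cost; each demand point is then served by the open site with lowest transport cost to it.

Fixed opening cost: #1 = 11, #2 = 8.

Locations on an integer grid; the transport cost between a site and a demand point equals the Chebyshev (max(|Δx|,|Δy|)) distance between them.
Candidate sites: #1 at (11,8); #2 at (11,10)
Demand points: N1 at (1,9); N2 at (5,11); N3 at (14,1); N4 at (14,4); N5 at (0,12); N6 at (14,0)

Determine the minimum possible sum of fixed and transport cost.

57

Open {#1}: assign each demand point to its cheapest open site.
  N1→#1 10, N2→#1 6, N3→#1 7, N4→#1 4, N5→#1 11, N6→#1 8
  transport cost 46, fixed 11 → total 57.
Compare {#2}: transport cost 52 + fixed 8 = 60.
Compare {#1, #2}: transport cost 46 + fixed 19 = 65.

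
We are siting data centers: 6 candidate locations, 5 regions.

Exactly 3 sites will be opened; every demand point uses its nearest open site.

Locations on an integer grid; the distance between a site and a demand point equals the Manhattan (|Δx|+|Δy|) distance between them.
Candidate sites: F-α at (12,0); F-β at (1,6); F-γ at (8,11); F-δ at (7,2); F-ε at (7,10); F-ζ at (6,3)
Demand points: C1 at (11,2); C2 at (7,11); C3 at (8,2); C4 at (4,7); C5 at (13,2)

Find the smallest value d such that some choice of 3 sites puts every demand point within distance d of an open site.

6

Open {F-α, F-β, F-γ}.
  Farthest demand point is C3 at distance 6 (to F-α); all others are ≤ 6.
With {F-α, F-β, F-ε} the worst case is 6.
With {F-α, F-γ, F-ε} the worst case is 6.
No size-3 selection achieves below 6.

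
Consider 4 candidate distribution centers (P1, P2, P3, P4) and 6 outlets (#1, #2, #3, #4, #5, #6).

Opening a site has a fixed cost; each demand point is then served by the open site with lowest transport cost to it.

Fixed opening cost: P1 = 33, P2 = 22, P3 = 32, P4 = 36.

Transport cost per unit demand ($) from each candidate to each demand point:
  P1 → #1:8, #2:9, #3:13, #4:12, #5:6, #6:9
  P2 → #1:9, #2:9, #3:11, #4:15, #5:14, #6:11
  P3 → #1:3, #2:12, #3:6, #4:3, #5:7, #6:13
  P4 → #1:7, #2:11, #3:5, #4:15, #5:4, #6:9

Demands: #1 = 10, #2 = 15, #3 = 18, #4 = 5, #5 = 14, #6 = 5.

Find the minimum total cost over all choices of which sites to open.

Open {P2, P3, P4}: assign each demand point to its cheapest open site.
  #1→P3 10×3=30, #2→P2 15×9=135, #3→P4 18×5=90, #4→P3 5×3=15, #5→P4 14×4=56, #6→P4 5×9=45
  transport cost 371, fixed 90 → total 461.
Compare {P3, P4}: transport cost 401 + fixed 68 = 469.
Compare {P1, P3, P4}: transport cost 371 + fixed 101 = 472.
Compare {P1, P3}: transport cost 417 + fixed 65 = 482.
All other subsets cost ≥ 469. Minimum total cost: 461.

461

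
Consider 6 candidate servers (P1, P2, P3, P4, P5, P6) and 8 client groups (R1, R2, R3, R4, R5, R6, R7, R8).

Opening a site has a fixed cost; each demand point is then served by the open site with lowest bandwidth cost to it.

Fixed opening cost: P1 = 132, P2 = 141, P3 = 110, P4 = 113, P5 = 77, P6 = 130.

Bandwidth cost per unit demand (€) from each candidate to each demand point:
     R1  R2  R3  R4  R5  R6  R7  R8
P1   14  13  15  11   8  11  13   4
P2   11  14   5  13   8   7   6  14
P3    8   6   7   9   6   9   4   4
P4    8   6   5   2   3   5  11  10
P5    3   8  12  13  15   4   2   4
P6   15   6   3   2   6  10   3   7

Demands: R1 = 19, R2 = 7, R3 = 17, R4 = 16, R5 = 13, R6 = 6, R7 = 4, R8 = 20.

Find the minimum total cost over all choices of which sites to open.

Open {P4, P5}: assign each demand point to its cheapest open site.
  R1→P5 19×3=57, R2→P4 7×6=42, R3→P4 17×5=85, R4→P4 16×2=32, R5→P4 13×3=39, R6→P5 6×4=24, R7→P5 4×2=8, R8→P5 20×4=80
  bandwidth cost 367, fixed 190 → total 557.
Compare {P5, P6}: bandwidth cost 372 + fixed 207 = 579.
Compare {P4, P5, P6}: bandwidth cost 333 + fixed 320 = 653.
Compare {P3, P4, P5}: bandwidth cost 367 + fixed 300 = 667.
All other subsets cost ≥ 579. Minimum total cost: 557.

557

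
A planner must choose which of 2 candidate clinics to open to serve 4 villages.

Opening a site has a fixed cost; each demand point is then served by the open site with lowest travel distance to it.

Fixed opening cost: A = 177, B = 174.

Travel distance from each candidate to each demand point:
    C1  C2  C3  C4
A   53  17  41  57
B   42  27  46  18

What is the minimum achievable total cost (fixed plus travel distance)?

Open {B}: assign each demand point to its cheapest open site.
  C1→B 42, C2→B 27, C3→B 46, C4→B 18
  travel distance 133, fixed 174 → total 307.
Compare {A}: travel distance 168 + fixed 177 = 345.
Compare {A, B}: travel distance 118 + fixed 351 = 469.

307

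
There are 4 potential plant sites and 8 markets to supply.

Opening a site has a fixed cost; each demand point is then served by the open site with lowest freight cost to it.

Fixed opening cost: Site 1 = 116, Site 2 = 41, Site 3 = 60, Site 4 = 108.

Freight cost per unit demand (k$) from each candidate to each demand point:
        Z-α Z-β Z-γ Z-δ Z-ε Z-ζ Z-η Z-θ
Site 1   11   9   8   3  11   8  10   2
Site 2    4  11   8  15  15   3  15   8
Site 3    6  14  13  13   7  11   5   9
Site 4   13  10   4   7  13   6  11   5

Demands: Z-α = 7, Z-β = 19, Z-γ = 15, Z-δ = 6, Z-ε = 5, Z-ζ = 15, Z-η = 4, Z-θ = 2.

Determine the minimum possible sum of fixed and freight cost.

633

Open {Site 2, Site 4}: assign each demand point to its cheapest open site.
  Z-α→Site 2 7×4=28, Z-β→Site 4 19×10=190, Z-γ→Site 4 15×4=60, Z-δ→Site 4 6×7=42, Z-ε→Site 4 5×13=65, Z-ζ→Site 2 15×3=45, Z-η→Site 4 4×11=44, Z-θ→Site 4 2×5=10
  freight cost 484, fixed 149 → total 633.
Compare {Site 1, Site 2}: freight cost 481 + fixed 157 = 638.
Compare {Site 2, Site 3, Site 4}: freight cost 430 + fixed 209 = 639.
Compare {Site 2, Site 3}: freight cost 551 + fixed 101 = 652.
All other subsets cost ≥ 638. Minimum total cost: 633.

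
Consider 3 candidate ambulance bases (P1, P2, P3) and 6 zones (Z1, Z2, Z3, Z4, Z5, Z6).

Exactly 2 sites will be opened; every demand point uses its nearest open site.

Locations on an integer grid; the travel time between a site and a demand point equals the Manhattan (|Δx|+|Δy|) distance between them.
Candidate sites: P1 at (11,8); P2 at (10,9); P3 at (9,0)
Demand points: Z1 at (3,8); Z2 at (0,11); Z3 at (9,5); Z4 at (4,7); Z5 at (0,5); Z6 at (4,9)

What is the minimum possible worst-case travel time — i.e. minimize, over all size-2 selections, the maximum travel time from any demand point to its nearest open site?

Open {P1, P2}.
  Farthest demand point is Z5 at travel time 14 (to P1); all others are ≤ 14.
With {P1, P3} the worst case is 14.
With {P2, P3} the worst case is 14.
No size-2 selection achieves below 14.

14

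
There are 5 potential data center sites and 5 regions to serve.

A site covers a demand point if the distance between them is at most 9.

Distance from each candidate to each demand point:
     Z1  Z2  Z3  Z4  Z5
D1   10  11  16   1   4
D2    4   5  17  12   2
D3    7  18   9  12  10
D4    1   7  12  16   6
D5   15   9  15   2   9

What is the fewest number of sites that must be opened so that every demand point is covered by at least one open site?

Coverage sets (demand points within 9 of each site):
  D1: {Z4, Z5}
  D2: {Z1, Z2, Z5}
  D3: {Z1, Z3}
  D4: {Z1, Z2, Z5}
  D5: {Z2, Z4, Z5}
No single site covers all 5 demand points.
But {D3, D5} covers everything, so the minimum is 2.

2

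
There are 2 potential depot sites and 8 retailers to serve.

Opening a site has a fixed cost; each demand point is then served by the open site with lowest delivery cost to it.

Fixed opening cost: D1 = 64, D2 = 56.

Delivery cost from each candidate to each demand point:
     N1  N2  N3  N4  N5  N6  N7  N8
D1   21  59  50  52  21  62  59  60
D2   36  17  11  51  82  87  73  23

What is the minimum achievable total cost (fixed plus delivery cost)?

Open {D1, D2}: assign each demand point to its cheapest open site.
  N1→D1 21, N2→D2 17, N3→D2 11, N4→D2 51, N5→D1 21, N6→D1 62, N7→D1 59, N8→D2 23
  delivery cost 265, fixed 120 → total 385.
Compare {D2}: delivery cost 380 + fixed 56 = 436.
Compare {D1}: delivery cost 384 + fixed 64 = 448.

385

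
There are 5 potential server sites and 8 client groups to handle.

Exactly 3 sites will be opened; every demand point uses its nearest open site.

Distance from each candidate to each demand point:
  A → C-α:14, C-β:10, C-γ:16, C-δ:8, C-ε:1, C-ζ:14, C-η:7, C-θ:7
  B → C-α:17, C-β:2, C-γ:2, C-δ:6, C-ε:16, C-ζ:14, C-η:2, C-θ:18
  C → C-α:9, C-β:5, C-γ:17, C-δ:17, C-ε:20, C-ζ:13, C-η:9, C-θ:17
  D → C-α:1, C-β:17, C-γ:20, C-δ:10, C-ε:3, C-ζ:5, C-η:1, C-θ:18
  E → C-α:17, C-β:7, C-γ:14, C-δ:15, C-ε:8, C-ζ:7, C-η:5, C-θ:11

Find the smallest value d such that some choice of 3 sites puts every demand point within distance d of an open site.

Open {A, B, D}.
  Farthest demand point is C-θ at distance 7 (to A); all others are ≤ 7.
With {B, C, E} the worst case is 11.
With {B, D, E} the worst case is 11.
No size-3 selection achieves below 7.

7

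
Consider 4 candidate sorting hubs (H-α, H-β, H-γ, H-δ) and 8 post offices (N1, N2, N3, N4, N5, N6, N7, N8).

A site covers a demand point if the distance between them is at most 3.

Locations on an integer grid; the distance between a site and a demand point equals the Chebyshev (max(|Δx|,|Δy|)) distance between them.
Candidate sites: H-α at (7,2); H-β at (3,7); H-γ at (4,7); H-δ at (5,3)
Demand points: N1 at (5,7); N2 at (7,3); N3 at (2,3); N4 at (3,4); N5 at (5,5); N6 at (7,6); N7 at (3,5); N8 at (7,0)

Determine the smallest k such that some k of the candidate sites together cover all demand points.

2

Coverage sets (demand points within 3 of each site):
  H-α: {N2, N5, N8}
  H-β: {N1, N4, N5, N7}
  H-γ: {N1, N4, N5, N6, N7}
  H-δ: {N2, N3, N4, N5, N6, N7, N8}
No single site covers all 8 demand points.
But {H-β, H-δ} covers everything, so the minimum is 2.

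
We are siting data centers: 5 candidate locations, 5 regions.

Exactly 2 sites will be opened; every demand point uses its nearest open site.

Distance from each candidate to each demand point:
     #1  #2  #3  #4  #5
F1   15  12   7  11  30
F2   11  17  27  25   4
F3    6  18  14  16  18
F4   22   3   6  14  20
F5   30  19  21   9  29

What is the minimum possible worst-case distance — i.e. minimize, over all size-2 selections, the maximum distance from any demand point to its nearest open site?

12

Open {F1, F2}.
  Farthest demand point is #2 at distance 12 (to F1); all others are ≤ 12.
With {F2, F4} the worst case is 14.
With {F2, F3} the worst case is 17.
No size-2 selection achieves below 12.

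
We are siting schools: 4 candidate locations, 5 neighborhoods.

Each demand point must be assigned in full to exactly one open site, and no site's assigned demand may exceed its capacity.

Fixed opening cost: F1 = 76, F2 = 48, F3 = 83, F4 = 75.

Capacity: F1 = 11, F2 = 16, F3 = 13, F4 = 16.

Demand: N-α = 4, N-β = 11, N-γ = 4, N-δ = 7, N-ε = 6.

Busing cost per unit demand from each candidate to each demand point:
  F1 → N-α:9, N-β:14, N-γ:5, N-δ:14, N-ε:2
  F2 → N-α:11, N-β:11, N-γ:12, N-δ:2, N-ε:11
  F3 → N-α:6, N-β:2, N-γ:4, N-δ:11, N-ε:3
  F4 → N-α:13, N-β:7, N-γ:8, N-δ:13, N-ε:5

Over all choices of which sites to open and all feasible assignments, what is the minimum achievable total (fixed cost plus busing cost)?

319

Open {F1, F2, F3}; cheapest assignment that respects the capacities:
  F1 (cap 11, load 10): N-γ, N-ε — cost 4×5 + 6×2 = 32
  F2 (cap 16, load 11): N-α, N-δ — cost 4×11 + 7×2 = 58
  F3 (cap 13, load 11): N-β — cost 11×2 = 22
  Shipping 112, fixed 207 → total 319.
  Any other capacity-feasible assignment to {F1, F2, F3} ships for at least 112.
Compare {F2, F3, F4}: its best feasible assignment gives total 348.
Compare {F1, F2, F4}: its best feasible assignment gives total 366.
Every other set of open sites that can feasibly serve all demand totals ≥ 348 even under its best assignment. Minimum: 319.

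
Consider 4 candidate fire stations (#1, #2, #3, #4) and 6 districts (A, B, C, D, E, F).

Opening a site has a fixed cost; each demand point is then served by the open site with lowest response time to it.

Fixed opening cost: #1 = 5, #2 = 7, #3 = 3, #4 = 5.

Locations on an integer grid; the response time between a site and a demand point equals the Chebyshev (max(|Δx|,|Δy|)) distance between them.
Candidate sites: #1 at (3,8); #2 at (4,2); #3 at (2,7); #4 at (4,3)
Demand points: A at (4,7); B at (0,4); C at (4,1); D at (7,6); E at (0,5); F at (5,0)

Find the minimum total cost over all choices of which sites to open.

23

Open {#3, #4}: assign each demand point to its cheapest open site.
  A→#3 2, B→#3 3, C→#4 2, D→#4 3, E→#3 2, F→#4 3
  response time 15, fixed 8 → total 23.
Compare {#2, #3}: response time 14 + fixed 10 = 24.
Compare {#4}: response time 20 + fixed 5 = 25.
Compare {#1, #4}: response time 16 + fixed 10 = 26.
All other subsets cost ≥ 24. Minimum total cost: 23.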